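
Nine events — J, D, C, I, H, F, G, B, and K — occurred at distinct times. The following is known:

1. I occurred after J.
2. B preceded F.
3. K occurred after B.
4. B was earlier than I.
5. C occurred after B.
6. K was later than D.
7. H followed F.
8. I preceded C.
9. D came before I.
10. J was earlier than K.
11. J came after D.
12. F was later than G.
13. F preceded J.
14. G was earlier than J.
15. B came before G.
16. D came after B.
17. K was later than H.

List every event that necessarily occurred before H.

B, F, G

Directly stated before H: F.
B reaches H via B → F → H.
G reaches H via G → F → H.
No chain forces K (or any of the others) ahead of H.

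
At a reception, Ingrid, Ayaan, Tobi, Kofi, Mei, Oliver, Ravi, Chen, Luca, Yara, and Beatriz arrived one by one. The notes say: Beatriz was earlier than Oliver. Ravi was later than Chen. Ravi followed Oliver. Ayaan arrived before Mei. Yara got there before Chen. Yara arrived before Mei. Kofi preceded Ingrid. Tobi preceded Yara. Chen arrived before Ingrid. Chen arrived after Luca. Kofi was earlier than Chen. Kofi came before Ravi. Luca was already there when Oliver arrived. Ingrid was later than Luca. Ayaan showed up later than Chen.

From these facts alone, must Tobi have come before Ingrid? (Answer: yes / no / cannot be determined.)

Chain the constraints: Tobi → Yara → Chen → Ingrid. Each link is directly stated, so Tobi comes before Ingrid.

yes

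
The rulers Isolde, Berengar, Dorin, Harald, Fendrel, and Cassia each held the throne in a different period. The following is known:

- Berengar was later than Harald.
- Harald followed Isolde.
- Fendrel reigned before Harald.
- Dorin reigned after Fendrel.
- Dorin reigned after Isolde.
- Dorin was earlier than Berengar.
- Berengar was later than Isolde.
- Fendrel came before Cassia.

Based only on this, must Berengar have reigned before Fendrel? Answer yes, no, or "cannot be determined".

no

Tracing the constraints gives Fendrel → Dorin → Berengar, so Fendrel must come before Berengar.
That means Berengar cannot be before Fendrel.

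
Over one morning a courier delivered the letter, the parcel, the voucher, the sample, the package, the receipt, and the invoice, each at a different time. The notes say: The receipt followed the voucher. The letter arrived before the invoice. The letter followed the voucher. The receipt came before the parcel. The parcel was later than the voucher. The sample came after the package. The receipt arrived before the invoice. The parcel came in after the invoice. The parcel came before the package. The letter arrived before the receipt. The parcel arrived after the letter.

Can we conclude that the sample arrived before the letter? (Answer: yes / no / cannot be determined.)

Tracing the constraints gives the letter → the parcel → the package → the sample, so the letter must come before the sample.
That means the sample cannot be before the letter.

no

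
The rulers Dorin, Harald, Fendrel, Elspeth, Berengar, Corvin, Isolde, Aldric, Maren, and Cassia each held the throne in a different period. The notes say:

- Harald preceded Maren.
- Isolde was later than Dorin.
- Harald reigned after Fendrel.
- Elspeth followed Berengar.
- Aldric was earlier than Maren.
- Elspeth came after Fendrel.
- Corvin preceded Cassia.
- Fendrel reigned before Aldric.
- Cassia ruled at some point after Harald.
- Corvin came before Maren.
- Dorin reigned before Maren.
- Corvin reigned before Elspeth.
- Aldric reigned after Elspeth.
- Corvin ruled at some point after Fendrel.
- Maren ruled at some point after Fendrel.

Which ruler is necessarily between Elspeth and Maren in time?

Aldric

Tracing the constraints gives Elspeth → Aldric → Maren, so Aldric sits after Elspeth and before Maren.
No other ruler is forced both after Elspeth and before Maren.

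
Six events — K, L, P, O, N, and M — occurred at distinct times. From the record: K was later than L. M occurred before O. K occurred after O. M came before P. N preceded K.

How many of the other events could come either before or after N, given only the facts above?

4

Forced after N: K.
That leaves L, M, O, and P with no forced order relative to N — 4.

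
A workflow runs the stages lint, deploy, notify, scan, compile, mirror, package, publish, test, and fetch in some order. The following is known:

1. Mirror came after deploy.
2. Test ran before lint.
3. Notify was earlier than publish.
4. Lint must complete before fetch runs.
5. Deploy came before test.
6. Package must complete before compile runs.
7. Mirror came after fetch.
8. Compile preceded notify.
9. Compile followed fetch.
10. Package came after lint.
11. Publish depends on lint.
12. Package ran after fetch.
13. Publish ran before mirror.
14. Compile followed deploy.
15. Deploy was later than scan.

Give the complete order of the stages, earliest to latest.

scan, deploy, test, lint, fetch, package, compile, notify, publish, mirror

The constraints fix every adjacent pair, so only one ordering works:
scan → deploy → test → lint → fetch → package → compile → notify → publish → mirror.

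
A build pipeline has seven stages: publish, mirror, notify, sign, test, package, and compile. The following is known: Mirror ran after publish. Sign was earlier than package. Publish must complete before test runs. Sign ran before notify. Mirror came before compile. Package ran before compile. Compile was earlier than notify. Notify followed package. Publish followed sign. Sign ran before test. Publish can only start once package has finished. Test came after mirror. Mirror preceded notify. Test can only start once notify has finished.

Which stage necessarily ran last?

test

Every other stage has a chain of constraints placing it before test, so test is last.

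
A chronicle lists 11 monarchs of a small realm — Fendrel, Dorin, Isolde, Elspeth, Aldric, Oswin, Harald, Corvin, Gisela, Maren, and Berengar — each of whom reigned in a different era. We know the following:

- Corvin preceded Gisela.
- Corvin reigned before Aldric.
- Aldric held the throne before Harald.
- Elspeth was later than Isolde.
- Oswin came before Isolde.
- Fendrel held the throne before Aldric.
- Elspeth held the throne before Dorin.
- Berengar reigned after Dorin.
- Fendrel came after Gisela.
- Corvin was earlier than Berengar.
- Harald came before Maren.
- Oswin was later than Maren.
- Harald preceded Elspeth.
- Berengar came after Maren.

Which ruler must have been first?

Corvin has a chain of constraints placing them before every other ruler, so Corvin must be first.

Corvin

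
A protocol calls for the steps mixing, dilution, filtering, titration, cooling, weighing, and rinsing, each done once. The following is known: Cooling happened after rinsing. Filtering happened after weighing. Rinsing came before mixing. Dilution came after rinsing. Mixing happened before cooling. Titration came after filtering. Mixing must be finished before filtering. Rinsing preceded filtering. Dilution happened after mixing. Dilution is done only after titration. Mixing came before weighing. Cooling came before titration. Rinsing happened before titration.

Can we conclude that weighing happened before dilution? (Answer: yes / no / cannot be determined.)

yes

Chain the constraints: weighing → filtering → titration → dilution. Each link is directly stated, so weighing comes before dilution.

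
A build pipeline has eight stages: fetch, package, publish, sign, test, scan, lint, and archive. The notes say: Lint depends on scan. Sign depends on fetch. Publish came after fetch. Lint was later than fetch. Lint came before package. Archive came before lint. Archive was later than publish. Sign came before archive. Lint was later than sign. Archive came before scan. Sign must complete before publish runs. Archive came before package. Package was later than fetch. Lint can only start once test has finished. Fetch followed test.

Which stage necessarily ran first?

Test has a chain of constraints placing it before every other stage, so test must be first.

test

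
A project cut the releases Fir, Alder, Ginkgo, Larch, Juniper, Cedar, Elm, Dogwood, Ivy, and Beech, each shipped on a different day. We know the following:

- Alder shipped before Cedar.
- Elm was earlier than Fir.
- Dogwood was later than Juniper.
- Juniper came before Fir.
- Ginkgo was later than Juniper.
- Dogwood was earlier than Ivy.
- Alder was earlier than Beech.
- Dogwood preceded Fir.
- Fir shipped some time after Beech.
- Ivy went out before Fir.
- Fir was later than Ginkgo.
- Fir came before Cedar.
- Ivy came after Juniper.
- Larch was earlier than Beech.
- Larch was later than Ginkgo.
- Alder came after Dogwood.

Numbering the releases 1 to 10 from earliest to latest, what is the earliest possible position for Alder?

Dogwood and Juniper must both come before Alder — 2 forced predecessors.
Nothing else is forced ahead of Alder, so its earliest slot is position 2 + 1 = 3.

3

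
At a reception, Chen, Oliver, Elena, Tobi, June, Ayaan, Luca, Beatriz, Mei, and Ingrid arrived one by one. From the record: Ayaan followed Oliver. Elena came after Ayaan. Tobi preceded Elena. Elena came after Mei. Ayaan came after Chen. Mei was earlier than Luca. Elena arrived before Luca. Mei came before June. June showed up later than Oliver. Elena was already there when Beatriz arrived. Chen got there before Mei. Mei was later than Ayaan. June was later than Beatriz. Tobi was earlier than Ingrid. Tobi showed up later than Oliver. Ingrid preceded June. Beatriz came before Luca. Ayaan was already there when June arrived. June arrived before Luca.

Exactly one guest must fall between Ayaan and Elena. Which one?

Mei

Tracing the constraints gives Ayaan → Mei → Elena, so Mei sits after Ayaan and before Elena.
No other guest is forced both after Ayaan and before Elena.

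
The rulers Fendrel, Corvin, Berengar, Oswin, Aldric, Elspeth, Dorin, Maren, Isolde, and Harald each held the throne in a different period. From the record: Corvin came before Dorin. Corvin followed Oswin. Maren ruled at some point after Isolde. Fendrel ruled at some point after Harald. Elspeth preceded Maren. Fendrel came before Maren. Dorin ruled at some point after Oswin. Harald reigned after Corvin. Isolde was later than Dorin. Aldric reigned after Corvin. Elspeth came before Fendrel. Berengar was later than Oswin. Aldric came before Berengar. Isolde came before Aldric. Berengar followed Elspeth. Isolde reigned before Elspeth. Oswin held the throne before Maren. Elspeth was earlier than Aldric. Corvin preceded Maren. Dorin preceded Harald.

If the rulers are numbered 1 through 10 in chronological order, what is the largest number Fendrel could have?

9

Fendrel must come before Maren — 1 ruler forced after them.
Everything else can be placed before Fendrel in some valid order, so Fendrel can sit as late as position 10 − 1 = 9.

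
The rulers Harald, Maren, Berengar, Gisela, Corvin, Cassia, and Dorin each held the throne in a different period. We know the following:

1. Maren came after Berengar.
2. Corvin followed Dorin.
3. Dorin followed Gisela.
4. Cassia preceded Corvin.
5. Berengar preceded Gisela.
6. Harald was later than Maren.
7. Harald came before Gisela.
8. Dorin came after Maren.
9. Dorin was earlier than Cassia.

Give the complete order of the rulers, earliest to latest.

Berengar, Maren, Harald, Gisela, Dorin, Cassia, Corvin

The constraints fix every adjacent pair, so only one ordering works:
Berengar → Maren → Harald → Gisela → Dorin → Cassia → Corvin.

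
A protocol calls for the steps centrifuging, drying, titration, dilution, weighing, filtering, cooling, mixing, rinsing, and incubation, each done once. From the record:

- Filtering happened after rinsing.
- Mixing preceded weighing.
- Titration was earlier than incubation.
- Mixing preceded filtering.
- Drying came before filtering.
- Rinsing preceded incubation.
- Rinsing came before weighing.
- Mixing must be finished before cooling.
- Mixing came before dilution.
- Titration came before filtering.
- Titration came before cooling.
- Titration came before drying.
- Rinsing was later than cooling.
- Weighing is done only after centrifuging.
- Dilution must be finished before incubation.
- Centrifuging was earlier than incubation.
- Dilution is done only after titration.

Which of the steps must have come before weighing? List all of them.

Directly stated before weighing: centrifuging, mixing, and rinsing.
Cooling reaches weighing via cooling → rinsing → weighing.
Titration reaches weighing via titration → cooling → rinsing → weighing.
No chain forces filtering (or any of the others) ahead of weighing.

centrifuging, cooling, mixing, rinsing, titration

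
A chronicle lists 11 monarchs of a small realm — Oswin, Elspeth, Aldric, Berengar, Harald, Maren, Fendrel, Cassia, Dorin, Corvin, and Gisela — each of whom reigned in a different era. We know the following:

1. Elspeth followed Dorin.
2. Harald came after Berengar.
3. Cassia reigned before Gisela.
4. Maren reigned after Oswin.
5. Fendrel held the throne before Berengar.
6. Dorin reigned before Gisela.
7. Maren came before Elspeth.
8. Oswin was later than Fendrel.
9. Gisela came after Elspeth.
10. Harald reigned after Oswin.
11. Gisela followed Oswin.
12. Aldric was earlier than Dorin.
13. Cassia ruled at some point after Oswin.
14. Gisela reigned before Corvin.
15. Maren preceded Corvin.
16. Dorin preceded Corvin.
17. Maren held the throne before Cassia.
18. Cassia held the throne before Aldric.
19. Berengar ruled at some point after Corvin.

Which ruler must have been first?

Fendrel

Fendrel has a chain of constraints placing them before every other ruler, so Fendrel must be first.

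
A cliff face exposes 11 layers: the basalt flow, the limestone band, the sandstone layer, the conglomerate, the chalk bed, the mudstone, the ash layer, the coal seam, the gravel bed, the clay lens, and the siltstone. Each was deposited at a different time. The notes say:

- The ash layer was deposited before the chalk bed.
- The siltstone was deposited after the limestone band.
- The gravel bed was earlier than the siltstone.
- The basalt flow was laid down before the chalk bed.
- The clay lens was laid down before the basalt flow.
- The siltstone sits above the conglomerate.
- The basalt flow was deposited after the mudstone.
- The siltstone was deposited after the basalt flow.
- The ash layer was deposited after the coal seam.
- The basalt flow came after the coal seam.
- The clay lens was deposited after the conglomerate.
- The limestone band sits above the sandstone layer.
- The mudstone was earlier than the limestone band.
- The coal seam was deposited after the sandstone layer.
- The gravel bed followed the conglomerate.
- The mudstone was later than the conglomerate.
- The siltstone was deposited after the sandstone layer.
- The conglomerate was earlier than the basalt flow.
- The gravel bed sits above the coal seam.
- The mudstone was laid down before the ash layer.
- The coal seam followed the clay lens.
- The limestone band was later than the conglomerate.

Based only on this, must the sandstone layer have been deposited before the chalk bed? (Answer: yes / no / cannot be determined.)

yes

Chain the constraints: the sandstone layer → the coal seam → the basalt flow → the chalk bed. Each link is directly stated, so the sandstone layer comes before the chalk bed.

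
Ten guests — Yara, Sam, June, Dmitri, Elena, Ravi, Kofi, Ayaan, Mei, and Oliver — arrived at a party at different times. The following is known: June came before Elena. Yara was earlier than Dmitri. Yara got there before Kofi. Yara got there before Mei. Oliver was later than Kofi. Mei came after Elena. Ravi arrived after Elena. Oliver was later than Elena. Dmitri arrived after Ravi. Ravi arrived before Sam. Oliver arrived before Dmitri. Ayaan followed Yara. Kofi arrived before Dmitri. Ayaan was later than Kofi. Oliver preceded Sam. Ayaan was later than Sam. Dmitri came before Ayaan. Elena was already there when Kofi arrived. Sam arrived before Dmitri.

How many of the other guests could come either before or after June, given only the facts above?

1

Forced after June: Ayaan, Dmitri, Elena, Kofi, Mei, Oliver, Ravi, and Sam.
That leaves Yara with no forced order relative to June — 1.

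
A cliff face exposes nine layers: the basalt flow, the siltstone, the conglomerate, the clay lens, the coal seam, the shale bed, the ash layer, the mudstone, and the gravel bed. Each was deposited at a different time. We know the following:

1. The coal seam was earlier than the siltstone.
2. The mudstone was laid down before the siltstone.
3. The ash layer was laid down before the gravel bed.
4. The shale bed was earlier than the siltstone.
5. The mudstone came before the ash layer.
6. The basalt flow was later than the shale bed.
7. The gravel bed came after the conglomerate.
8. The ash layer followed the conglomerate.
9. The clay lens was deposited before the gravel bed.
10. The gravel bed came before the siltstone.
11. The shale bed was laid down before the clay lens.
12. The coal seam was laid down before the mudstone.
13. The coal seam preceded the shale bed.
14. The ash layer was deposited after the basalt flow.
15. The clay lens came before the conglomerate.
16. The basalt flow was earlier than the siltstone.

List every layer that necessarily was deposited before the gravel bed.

Directly stated before the gravel bed: the ash layer, the clay lens, and the conglomerate.
The basalt flow reaches the gravel bed via the basalt flow → the ash layer → the gravel bed.
The coal seam reaches the gravel bed via the coal seam → the mudstone → the ash layer → the gravel bed.
The mudstone reaches the gravel bed via the mudstone → the ash layer → the gravel bed.
Likewise the shale bed reaches the gravel bed by chaining the stated constraints.

the ash layer, the basalt flow, the clay lens, the coal seam, the conglomerate, the mudstone, the shale bed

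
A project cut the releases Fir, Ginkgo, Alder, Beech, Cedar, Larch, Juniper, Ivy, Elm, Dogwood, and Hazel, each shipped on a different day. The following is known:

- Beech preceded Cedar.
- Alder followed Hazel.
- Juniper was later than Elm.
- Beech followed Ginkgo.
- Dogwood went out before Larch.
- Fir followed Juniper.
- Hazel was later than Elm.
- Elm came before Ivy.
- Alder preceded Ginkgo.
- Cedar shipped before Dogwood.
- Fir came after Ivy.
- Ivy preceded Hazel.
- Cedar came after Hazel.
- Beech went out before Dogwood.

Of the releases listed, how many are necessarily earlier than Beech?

Directly stated before Beech: Ginkgo.
Alder reaches Beech via Alder → Ginkgo → Beech.
Elm reaches Beech via Elm → Hazel → Alder → Ginkgo → Beech.
Hazel reaches Beech via Hazel → Alder → Ginkgo → Beech.
Likewise Ivy reaches Beech by chaining the stated constraints.
That's Alder, Elm, Ginkgo, Hazel, and Ivy — 5 in all.

5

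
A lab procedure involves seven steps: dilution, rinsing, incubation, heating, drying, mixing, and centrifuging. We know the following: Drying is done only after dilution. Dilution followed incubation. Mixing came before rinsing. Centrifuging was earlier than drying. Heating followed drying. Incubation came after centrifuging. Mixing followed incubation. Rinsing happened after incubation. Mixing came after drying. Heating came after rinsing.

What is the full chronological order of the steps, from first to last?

The constraints fix every adjacent pair, so only one ordering works:
centrifuging → incubation → dilution → drying → mixing → rinsing → heating.

centrifuging, incubation, dilution, drying, mixing, rinsing, heating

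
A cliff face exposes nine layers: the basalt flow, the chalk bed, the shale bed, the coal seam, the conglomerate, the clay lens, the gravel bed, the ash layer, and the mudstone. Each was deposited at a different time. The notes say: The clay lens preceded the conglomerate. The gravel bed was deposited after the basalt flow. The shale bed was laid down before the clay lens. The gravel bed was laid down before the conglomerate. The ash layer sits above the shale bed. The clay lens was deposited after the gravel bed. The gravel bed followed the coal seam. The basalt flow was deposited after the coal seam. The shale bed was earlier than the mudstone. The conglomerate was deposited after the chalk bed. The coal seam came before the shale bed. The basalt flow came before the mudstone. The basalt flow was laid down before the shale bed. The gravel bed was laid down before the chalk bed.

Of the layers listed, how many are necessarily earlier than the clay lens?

Directly stated before the clay lens: the gravel bed and the shale bed.
The basalt flow reaches the clay lens via the basalt flow → the gravel bed → the clay lens.
The coal seam reaches the clay lens via the coal seam → the gravel bed → the clay lens.
That's the basalt flow, the coal seam, the gravel bed, and the shale bed — 4 in all.

4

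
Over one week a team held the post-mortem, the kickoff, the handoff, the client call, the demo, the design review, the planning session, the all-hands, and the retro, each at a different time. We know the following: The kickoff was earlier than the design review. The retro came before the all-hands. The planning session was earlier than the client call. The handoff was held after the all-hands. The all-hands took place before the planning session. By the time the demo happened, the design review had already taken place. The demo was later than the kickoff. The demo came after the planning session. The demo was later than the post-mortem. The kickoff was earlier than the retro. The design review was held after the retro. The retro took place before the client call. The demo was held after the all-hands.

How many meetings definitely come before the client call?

4

Directly stated before the client call: the planning session and the retro.
The all-hands reaches the client call via the all-hands → the planning session → the client call.
The kickoff reaches the client call via the kickoff → the retro → the client call.
No chain forces the demo (or any of the others) ahead of the client call.
That's the all-hands, the kickoff, the planning session, and the retro — 4 in all.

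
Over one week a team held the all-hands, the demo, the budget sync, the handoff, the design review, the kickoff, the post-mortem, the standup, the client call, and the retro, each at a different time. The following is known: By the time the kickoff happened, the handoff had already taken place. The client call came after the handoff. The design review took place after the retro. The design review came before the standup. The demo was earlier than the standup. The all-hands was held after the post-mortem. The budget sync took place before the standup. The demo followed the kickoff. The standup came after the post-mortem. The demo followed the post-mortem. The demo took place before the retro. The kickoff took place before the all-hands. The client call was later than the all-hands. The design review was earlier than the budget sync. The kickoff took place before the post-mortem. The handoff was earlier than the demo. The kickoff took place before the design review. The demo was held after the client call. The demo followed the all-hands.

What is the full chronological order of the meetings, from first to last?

the handoff, the kickoff, the post-mortem, the all-hands, the client call, the demo, the retro, the design review, the budget sync, the standup

The constraints fix every adjacent pair, so only one ordering works:
the handoff → the kickoff → the post-mortem → the all-hands → the client call → the demo → the retro → the design review → the budget sync → the standup.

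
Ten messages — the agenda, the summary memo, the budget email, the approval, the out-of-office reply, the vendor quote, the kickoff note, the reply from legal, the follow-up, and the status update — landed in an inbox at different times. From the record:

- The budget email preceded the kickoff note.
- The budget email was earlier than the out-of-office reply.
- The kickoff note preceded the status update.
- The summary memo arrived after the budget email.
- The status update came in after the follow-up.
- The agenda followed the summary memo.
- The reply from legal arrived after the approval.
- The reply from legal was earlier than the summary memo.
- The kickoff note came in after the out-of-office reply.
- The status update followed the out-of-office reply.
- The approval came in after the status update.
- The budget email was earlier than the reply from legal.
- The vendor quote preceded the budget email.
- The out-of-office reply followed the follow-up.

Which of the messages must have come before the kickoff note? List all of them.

the budget email, the follow-up, the out-of-office reply, the vendor quote

Directly stated before the kickoff note: the budget email and the out-of-office reply.
The follow-up reaches the kickoff note via the follow-up → the out-of-office reply → the kickoff note.
The vendor quote reaches the kickoff note via the vendor quote → the budget email → the kickoff note.
No chain forces the status update (or any of the others) ahead of the kickoff note.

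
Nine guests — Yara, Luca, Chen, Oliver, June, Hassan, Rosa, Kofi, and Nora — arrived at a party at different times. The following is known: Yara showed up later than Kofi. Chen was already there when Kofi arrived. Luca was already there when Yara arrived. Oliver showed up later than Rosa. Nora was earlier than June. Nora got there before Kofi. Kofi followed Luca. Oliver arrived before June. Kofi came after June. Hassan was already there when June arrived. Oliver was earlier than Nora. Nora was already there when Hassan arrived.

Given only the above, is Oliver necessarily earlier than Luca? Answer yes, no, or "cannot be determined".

No chain of stated constraints runs from Oliver to Luca, and none runs from Luca to Oliver either.
So the relative order of Oliver and Luca is not fixed by the given facts.

cannot be determined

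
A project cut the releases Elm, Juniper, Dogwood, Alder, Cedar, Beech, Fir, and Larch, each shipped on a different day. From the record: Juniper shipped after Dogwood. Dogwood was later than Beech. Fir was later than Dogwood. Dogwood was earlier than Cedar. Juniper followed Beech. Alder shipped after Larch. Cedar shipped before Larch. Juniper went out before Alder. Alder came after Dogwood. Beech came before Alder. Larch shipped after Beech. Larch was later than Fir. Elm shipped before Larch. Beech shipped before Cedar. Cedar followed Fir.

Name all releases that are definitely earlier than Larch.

Directly stated before Larch: Beech, Cedar, Elm, and Fir.
Dogwood reaches Larch via Dogwood → Fir → Larch.
No chain forces Alder (or any of the others) ahead of Larch.

Beech, Cedar, Dogwood, Elm, Fir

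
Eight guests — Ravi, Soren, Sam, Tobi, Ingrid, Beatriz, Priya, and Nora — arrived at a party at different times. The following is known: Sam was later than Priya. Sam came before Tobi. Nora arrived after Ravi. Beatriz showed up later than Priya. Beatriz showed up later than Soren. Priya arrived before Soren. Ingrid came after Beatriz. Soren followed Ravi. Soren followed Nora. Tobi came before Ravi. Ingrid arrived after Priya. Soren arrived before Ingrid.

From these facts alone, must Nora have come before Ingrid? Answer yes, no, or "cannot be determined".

yes

Chain the constraints: Nora → Soren → Ingrid. Each link is directly stated, so Nora comes before Ingrid.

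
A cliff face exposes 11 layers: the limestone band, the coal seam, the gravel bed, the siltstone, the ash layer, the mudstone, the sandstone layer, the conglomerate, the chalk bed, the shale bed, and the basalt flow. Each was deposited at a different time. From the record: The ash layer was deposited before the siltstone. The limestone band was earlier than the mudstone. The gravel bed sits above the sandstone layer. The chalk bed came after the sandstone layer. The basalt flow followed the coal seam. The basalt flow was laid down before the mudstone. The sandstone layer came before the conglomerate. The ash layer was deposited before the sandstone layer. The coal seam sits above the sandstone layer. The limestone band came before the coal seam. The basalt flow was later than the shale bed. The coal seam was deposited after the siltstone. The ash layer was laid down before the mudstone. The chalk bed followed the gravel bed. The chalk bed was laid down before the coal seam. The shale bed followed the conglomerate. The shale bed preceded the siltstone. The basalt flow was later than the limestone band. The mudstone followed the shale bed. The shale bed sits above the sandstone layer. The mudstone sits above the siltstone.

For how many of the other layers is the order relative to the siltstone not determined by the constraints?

3

Forced before the siltstone: the ash layer, the conglomerate, the sandstone layer, and the shale bed; forced after the siltstone: the basalt flow, the coal seam, and the mudstone.
That leaves the chalk bed, the gravel bed, and the limestone band with no forced order relative to the siltstone — 3.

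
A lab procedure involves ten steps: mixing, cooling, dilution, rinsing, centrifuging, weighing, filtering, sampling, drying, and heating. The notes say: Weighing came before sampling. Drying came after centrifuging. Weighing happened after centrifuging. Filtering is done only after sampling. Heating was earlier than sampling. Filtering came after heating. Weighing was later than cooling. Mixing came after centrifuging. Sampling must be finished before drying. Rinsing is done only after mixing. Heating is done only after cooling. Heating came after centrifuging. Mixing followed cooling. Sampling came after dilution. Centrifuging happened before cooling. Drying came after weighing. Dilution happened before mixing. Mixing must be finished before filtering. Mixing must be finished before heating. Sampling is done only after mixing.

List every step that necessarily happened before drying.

Directly stated before drying: centrifuging, sampling, and weighing.
Cooling reaches drying via cooling → weighing → drying.
Dilution reaches drying via dilution → sampling → drying.
Heating reaches drying via heating → sampling → drying.
Likewise mixing reaches drying by chaining the stated constraints.
No chain forces filtering (or any of the others) ahead of drying.

centrifuging, cooling, dilution, heating, mixing, sampling, weighing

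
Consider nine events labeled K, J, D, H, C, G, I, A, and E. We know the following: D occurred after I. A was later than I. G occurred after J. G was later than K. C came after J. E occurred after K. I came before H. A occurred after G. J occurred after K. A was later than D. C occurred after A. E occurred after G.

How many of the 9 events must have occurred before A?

5

Directly stated before A: D, G, and I.
J reaches A via J → G → A.
K reaches A via K → G → A.
That's D, G, I, J, and K — 5 in all.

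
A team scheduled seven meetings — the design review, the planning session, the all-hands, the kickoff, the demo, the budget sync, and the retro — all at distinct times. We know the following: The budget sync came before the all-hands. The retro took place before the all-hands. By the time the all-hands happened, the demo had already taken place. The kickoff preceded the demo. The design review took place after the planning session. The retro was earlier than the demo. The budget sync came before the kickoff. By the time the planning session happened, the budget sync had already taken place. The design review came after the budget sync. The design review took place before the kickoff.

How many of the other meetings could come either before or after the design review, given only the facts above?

1

Forced before the design review: the budget sync and the planning session; forced after the design review: the all-hands, the demo, and the kickoff.
That leaves the retro with no forced order relative to the design review — 1.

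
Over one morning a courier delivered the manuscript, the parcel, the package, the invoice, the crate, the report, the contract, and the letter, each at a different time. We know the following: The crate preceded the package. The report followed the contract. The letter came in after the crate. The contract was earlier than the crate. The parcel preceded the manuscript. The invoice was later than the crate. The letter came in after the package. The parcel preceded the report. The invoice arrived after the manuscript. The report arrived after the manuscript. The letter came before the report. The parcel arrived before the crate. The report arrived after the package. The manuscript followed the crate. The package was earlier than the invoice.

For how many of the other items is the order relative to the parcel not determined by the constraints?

1

Forced after the parcel: the crate, the invoice, the letter, the manuscript, the package, and the report.
That leaves the contract with no forced order relative to the parcel — 1.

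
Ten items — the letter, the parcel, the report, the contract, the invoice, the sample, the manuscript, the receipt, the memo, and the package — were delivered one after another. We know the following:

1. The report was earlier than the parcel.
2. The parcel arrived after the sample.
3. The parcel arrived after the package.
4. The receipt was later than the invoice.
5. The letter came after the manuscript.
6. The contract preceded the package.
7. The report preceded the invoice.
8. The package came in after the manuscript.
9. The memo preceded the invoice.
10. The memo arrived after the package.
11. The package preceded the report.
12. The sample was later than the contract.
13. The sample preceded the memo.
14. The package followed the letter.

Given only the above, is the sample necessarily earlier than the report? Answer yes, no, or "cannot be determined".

No chain of stated constraints runs from the sample to the report, and none runs from the report to the sample either.
So the relative order of the sample and the report is not fixed by the given facts.

cannot be determined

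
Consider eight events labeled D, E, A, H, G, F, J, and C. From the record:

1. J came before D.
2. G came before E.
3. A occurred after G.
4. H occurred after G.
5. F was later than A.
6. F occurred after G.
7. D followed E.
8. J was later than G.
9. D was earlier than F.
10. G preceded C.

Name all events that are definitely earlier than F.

Directly stated before F: A, D, and G.
E reaches F via E → D → F.
J reaches F via J → D → F.
No chain forces C (or any of the others) ahead of F.

A, D, E, G, J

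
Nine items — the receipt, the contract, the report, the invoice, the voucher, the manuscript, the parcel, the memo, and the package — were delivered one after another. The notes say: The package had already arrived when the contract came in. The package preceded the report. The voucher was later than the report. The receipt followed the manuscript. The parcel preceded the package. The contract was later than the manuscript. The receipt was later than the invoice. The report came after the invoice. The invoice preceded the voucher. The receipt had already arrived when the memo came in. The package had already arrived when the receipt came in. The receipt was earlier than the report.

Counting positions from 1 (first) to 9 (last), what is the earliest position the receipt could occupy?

5

The invoice, the manuscript, the package, and the parcel must all come before the receipt — 4 forced predecessors.
Nothing else is forced ahead of the receipt, so its earliest slot is position 4 + 1 = 5.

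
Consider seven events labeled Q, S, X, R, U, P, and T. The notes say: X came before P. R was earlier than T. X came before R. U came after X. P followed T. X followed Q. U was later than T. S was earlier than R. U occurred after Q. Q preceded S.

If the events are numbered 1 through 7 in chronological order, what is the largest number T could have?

5

T must come before P and U — 2 events forced after it.
Everything else can be placed before T in some valid order, so T can sit as late as position 7 − 2 = 5.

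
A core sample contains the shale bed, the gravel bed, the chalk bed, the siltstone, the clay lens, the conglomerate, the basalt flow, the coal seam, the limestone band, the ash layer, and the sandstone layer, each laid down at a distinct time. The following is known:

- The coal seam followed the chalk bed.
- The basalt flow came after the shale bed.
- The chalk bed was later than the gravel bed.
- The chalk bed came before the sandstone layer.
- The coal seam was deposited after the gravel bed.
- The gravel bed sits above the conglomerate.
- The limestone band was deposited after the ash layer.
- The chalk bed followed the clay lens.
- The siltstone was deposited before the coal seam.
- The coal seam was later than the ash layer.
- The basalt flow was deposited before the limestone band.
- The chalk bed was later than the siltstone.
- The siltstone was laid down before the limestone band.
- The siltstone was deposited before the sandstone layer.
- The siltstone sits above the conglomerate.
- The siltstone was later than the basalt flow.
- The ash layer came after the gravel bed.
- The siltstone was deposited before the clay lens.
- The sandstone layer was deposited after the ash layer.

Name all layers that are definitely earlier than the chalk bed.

Directly stated before the chalk bed: the clay lens, the gravel bed, and the siltstone.
The basalt flow reaches the chalk bed via the basalt flow → the siltstone → the chalk bed.
The conglomerate reaches the chalk bed via the conglomerate → the siltstone → the chalk bed.
The shale bed reaches the chalk bed via the shale bed → the basalt flow → the siltstone → the chalk bed.
No chain forces the coal seam (or any of the others) ahead of the chalk bed.

the basalt flow, the clay lens, the conglomerate, the gravel bed, the shale bed, the siltstone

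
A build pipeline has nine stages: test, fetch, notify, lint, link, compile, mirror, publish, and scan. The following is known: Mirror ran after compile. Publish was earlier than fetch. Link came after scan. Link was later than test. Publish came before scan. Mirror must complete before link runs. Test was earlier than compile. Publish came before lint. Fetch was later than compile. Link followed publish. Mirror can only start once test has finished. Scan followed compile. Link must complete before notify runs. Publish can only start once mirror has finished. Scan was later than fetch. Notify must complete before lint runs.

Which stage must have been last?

Every other stage has a chain of constraints placing it before lint, so lint is last.

lint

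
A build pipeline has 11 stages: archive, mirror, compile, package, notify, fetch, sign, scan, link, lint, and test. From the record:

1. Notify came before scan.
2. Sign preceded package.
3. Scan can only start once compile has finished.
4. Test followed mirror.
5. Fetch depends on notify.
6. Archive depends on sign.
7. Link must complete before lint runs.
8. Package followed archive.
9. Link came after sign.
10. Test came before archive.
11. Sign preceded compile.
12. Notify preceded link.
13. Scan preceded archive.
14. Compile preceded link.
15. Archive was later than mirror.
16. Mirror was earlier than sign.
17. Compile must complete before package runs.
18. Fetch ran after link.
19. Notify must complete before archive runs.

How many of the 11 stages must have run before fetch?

Directly stated before fetch: link and notify.
Compile reaches fetch via compile → link → fetch.
Mirror reaches fetch via mirror → sign → link → fetch.
Sign reaches fetch via sign → link → fetch.
That's compile, link, mirror, notify, and sign — 5 in all.

5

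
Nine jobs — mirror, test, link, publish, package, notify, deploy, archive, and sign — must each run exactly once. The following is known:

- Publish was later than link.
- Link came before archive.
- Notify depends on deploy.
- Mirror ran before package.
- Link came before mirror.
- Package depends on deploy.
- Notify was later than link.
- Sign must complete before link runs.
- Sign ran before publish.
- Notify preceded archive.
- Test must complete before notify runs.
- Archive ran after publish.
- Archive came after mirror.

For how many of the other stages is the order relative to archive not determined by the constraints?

1

Forced before archive: deploy, link, mirror, notify, publish, sign, and test.
That leaves package with no forced order relative to archive — 1.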